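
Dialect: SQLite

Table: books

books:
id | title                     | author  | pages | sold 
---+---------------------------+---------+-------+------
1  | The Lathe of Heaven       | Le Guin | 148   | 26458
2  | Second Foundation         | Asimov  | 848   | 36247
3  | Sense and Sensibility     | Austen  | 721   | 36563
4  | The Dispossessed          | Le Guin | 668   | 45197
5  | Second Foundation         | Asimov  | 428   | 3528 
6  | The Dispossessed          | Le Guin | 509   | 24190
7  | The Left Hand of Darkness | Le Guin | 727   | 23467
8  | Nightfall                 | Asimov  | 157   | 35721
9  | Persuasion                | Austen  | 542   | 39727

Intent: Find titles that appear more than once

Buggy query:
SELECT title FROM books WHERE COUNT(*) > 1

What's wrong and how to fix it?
Bug: COUNT(*) is an aggregate and cannot be used in WHERE

Fix: Group first, then use HAVING for the count condition

Corrected query:
SELECT title FROM books GROUP BY title HAVING COUNT(*) > 1

Result:
title            
-----------------
Second Foundation
The Dispossessed 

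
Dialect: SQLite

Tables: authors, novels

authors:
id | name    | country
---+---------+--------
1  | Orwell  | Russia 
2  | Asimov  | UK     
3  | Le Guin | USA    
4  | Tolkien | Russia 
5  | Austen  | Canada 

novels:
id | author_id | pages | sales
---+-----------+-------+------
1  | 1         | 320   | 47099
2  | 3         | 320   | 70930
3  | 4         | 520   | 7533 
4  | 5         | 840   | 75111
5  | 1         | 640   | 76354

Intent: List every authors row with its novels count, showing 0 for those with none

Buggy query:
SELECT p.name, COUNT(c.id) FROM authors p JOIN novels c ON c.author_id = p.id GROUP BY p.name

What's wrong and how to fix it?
Bug: An inner join excludes parents with zero children

Fix: Use LEFT JOIN so parents without children still appear (COUNT(c.id) gives 0)

Corrected query:
SELECT p.name, COUNT(c.id) FROM authors p LEFT JOIN novels c ON c.author_id = p.id GROUP BY p.name

Result:
name    | COUNT(c.id)
--------+------------
Asimov  | 0          
Austen  | 1          
Le Guin | 1          
Orwell  | 2          
Tolkien | 1          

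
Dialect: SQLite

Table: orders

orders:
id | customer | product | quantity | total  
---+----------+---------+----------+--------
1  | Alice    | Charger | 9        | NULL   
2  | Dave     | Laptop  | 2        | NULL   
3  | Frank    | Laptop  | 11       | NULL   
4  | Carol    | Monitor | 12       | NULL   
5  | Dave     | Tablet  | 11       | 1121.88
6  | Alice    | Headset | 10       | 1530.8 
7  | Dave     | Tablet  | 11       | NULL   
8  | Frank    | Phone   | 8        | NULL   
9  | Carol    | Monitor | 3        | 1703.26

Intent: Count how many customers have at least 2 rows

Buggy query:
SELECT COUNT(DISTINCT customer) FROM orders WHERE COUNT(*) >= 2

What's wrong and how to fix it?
Bug: COUNT(*) cannot appear in WHERE; the per-group count doesn't exist yet

Fix: Use a subquery that GROUPs and filters with HAVING, then count its rows

Corrected query:
SELECT COUNT(*) FROM (SELECT customer FROM orders GROUP BY customer HAVING COUNT(*) >= 2)

Result:
COUNT(*)
--------
4       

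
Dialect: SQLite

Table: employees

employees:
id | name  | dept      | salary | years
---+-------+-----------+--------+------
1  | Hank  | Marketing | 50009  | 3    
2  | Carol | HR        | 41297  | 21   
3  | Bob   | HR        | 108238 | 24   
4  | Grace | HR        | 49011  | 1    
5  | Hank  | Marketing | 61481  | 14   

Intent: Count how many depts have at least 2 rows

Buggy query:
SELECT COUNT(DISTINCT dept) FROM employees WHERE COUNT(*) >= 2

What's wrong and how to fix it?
Bug: WHERE filters individual rows, not groups, so a group-level COUNT is invalid there

Fix: Use a subquery that GROUPs and filters with HAVING, then count its rows

Corrected query:
SELECT COUNT(*) FROM (SELECT dept FROM employees GROUP BY dept HAVING COUNT(*) >= 2)

Result:
COUNT(*)
--------
2       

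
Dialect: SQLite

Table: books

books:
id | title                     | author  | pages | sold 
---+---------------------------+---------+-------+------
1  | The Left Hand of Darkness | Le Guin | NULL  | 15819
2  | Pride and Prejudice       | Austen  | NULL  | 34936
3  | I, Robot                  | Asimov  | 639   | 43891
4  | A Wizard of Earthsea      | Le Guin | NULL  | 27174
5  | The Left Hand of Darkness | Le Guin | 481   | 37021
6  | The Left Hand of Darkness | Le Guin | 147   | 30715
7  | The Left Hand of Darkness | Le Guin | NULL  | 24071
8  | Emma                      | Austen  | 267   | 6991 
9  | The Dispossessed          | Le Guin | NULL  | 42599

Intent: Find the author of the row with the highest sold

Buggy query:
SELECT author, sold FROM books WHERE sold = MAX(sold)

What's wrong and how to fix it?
Bug: WHERE is evaluated per row; an aggregate over the whole table isn't defined there

Fix: Wrap MAX in a scalar subquery so WHERE compares against a single value

Corrected query:
SELECT author, sold FROM books WHERE sold = (SELECT MAX(sold) FROM books)

Result:
author | sold 
-------+------
Asimov | 43891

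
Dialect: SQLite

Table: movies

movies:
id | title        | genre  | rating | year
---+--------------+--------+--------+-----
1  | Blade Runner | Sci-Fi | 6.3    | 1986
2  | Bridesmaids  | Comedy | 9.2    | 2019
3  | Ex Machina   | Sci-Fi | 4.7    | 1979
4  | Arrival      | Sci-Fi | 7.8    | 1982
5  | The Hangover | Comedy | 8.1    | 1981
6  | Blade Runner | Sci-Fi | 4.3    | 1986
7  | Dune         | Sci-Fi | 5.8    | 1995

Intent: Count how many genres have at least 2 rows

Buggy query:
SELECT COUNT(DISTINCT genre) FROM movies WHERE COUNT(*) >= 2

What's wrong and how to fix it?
Bug: WHERE filters individual rows, not groups, so a group-level COUNT is invalid there

Fix: Use a subquery that GROUPs and filters with HAVING, then count its rows

Corrected query:
SELECT COUNT(*) FROM (SELECT genre FROM movies GROUP BY genre HAVING COUNT(*) >= 2)

Result:
COUNT(*)
--------
2       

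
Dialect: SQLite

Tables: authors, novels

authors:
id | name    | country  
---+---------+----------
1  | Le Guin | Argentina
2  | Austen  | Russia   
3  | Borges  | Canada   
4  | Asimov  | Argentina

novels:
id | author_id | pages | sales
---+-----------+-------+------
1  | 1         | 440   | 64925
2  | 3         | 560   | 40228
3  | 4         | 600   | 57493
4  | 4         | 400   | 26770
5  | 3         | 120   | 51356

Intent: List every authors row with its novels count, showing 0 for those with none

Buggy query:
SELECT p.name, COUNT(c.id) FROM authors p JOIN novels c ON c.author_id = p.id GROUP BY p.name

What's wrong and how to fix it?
Bug: An inner join excludes parents with zero children

Fix: Switch to LEFT JOIN to retain unmatched parent rows

Corrected query:
SELECT p.name, COUNT(c.id) FROM authors p LEFT JOIN novels c ON c.author_id = p.id GROUP BY p.name

Result:
name    | COUNT(c.id)
--------+------------
Asimov  | 2          
Austen  | 0          
Borges  | 2          
Le Guin | 1          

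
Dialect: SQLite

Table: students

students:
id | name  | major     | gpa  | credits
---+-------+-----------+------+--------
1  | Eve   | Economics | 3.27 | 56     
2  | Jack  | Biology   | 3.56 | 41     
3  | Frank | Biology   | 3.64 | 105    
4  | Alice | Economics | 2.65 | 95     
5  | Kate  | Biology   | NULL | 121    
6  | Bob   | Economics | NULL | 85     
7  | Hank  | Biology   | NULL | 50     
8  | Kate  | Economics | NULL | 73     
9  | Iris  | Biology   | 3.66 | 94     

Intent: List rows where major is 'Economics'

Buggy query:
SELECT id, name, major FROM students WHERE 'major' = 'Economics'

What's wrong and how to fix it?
Bug: 'major' in single quotes is a string literal, not the column; the comparison is literal-vs-literal and never true

Fix: Reference the column as major without single quotes

Corrected query:
SELECT id, name, major FROM students WHERE major = 'Economics'

Result:
id | name  | major    
---+-------+----------
1  | Eve   | Economics
4  | Alice | Economics
6  | Bob   | Economics
8  | Kate  | Economics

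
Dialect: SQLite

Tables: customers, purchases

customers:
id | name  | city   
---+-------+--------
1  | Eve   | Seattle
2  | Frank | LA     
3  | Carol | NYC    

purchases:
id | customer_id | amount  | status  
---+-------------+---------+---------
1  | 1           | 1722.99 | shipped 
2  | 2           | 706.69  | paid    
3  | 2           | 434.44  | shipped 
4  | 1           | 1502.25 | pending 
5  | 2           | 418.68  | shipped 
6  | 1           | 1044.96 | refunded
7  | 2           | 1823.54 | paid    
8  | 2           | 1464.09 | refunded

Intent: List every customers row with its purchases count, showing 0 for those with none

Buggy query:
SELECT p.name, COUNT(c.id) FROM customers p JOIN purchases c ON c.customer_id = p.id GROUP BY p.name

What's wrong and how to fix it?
Bug: INNER JOIN drops customers rows that have no matching purchases rows

Fix: Use LEFT JOIN so parents without children still appear (COUNT(c.id) gives 0)

Corrected query:
SELECT p.name, COUNT(c.id) FROM customers p LEFT JOIN purchases c ON c.customer_id = p.id GROUP BY p.name

Result:
name  | COUNT(c.id)
------+------------
Carol | 0          
Eve   | 3          
Frank | 5          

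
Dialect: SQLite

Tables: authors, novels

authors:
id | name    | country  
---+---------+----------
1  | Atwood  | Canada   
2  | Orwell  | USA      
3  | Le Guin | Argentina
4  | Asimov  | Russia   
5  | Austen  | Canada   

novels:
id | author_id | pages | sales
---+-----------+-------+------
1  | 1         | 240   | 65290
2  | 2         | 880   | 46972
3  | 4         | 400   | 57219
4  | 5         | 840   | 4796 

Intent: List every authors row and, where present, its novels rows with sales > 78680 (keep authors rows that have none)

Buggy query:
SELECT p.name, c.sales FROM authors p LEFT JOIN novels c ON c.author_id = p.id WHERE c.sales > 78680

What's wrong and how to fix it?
Bug: Filtering c.sales in WHERE discards the NULL rows produced by LEFT JOIN, turning it into an inner join

Fix: Move the right-table condition into the ON clause so unmatched parents are kept

Corrected query:
SELECT p.name, c.sales FROM authors p LEFT JOIN novels c ON c.author_id = p.id AND c.sales > 78680

Result:
name    | sales
--------+------
Atwood  | NULL 
Orwell  | NULL 
Le Guin | NULL 
Asimov  | NULL 
Austen  | NULL 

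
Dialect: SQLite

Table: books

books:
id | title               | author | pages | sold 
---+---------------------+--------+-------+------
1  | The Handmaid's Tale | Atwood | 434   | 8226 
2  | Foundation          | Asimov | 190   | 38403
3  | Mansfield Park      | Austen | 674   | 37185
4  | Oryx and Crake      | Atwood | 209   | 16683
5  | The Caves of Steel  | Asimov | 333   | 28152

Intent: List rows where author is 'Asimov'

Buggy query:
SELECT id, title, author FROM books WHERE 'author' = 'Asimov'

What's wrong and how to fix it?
Bug: Single quotes denote string literals in SQL; the column name is being compared as a constant string

Fix: Remove the quotes around the column name (or use double quotes for an identifier)

Corrected query:
SELECT id, title, author FROM books WHERE author = 'Asimov'

Result:
id | title              | author
---+--------------------+-------
2  | Foundation         | Asimov
5  | The Caves of Steel | Asimov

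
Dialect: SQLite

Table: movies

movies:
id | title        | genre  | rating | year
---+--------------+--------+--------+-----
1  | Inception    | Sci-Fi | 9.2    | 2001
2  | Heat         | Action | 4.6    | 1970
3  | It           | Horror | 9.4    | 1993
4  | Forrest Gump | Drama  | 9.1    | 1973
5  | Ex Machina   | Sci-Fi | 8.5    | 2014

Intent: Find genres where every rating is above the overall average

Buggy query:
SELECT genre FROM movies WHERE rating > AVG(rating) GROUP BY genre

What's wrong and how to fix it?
Bug: AVG() is an aggregate; it can't sit directly in WHERE

Fix: Compute the overall average in a scalar subquery and compare each group's MIN against it in HAVING

Corrected query:
SELECT genre FROM movies GROUP BY genre HAVING MIN(rating) > (SELECT AVG(rating) FROM movies)

Result:
genre 
------
Drama 
Horror
Sci-Fi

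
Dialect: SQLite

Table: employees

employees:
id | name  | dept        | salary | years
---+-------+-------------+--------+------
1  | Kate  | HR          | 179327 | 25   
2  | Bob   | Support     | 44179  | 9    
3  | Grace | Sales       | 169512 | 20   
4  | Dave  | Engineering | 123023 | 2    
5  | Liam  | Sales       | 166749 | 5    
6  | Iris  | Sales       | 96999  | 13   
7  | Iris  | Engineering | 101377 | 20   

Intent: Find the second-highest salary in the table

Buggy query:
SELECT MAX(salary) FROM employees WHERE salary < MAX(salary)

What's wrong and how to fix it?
Bug: MAX(salary) on the right of the comparison is an aggregate-in-WHERE error

Fix: Put the inner MAX in a scalar subquery

Corrected query:
SELECT MAX(salary) FROM employees WHERE salary < (SELECT MAX(salary) FROM employees)

Result:
MAX(salary)
-----------
169512     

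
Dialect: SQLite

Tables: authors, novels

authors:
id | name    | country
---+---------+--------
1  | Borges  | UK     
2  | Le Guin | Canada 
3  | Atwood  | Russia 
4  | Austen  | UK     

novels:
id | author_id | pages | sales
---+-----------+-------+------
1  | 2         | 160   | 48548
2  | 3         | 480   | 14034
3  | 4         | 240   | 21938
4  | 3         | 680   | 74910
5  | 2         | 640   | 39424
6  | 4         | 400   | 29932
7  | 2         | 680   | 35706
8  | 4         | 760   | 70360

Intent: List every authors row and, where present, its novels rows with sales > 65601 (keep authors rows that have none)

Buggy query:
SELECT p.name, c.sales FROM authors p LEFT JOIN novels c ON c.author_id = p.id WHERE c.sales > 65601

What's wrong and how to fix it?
Bug: Filtering c.sales in WHERE discards the NULL rows produced by LEFT JOIN, turning it into an inner join

Fix: Put 'c.sales > 65601' in the JOIN's ON clause instead of WHERE

Corrected query:
SELECT p.name, c.sales FROM authors p LEFT JOIN novels c ON c.author_id = p.id AND c.sales > 65601

Result:
name    | sales
--------+------
Borges  | NULL 
Le Guin | NULL 
Atwood  | 74910
Austen  | 70360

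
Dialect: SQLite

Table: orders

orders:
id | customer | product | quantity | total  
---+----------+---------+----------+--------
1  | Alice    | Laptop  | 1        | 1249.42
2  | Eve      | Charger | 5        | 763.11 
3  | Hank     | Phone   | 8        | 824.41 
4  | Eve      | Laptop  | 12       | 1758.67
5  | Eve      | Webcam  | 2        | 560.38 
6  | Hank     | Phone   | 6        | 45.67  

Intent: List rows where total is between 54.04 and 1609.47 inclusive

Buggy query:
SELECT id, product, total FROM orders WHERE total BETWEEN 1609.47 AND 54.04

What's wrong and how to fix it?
Bug: BETWEEN expects the lower bound first; with 1609.47 AND 54.04 the range is empty

Fix: Write BETWEEN 54.04 AND 1609.47

Corrected query:
SELECT id, product, total FROM orders WHERE total BETWEEN 54.04 AND 1609.47

Result:
id | product | total  
---+---------+--------
1  | Laptop  | 1249.42
2  | Charger | 763.11 
3  | Phone   | 824.41 
5  | Webcam  | 560.38 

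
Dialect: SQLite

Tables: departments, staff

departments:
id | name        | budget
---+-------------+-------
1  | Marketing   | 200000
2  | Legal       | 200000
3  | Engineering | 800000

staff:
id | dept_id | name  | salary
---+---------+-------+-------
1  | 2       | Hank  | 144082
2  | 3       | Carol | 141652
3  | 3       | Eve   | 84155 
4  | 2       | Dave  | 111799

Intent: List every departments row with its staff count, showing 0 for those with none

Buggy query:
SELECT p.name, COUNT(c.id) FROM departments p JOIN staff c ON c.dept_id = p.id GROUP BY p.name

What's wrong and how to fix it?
Bug: An inner join excludes parents with zero children

Fix: Use LEFT JOIN so parents without children still appear (COUNT(c.id) gives 0)

Corrected query:
SELECT p.name, COUNT(c.id) FROM departments p LEFT JOIN staff c ON c.dept_id = p.id GROUP BY p.name

Result:
name        | COUNT(c.id)
------------+------------
Engineering | 2          
Legal       | 2          
Marketing   | 0          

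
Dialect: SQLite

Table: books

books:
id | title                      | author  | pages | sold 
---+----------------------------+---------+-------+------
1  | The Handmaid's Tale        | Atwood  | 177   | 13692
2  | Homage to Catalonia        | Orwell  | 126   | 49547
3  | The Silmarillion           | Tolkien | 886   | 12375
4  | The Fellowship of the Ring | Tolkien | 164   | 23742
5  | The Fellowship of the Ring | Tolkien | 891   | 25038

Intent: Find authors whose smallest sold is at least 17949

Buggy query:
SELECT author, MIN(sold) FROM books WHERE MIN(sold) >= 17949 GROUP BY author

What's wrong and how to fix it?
Bug: Aggregates like MIN are computed per group after WHERE runs

Fix: Replace WHERE with HAVING after the GROUP BY

Corrected query:
SELECT author, MIN(sold) FROM books GROUP BY author HAVING MIN(sold) >= 17949

Result:
author | MIN(sold)
-------+----------
Orwell | 49547    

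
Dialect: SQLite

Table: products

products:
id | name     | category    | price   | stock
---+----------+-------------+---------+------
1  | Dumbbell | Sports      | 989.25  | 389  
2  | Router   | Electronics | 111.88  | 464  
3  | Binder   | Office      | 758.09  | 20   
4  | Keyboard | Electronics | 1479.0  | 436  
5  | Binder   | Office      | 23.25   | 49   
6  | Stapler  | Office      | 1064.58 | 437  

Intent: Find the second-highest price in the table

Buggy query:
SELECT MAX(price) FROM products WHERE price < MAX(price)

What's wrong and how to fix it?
Bug: MAX(price) on the right of the comparison is an aggregate-in-WHERE error

Fix: Put the inner MAX in a scalar subquery

Corrected query:
SELECT MAX(price) FROM products WHERE price < (SELECT MAX(price) FROM products)

Result:
MAX(price)
----------
1064.58   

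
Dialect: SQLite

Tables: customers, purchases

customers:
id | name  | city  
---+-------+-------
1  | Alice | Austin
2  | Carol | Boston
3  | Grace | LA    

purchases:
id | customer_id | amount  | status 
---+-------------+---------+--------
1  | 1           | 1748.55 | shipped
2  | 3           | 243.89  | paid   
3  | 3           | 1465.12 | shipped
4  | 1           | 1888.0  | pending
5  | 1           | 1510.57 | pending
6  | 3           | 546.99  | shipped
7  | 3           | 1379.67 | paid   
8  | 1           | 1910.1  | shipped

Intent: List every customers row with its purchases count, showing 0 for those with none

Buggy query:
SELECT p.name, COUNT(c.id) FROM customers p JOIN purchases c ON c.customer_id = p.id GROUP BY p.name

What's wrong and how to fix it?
Bug: An inner join excludes parents with zero children

Fix: Use LEFT JOIN so parents without children still appear (COUNT(c.id) gives 0)

Corrected query:
SELECT p.name, COUNT(c.id) FROM customers p LEFT JOIN purchases c ON c.customer_id = p.id GROUP BY p.name

Result:
name  | COUNT(c.id)
------+------------
Alice | 4          
Carol | 0          
Grace | 4          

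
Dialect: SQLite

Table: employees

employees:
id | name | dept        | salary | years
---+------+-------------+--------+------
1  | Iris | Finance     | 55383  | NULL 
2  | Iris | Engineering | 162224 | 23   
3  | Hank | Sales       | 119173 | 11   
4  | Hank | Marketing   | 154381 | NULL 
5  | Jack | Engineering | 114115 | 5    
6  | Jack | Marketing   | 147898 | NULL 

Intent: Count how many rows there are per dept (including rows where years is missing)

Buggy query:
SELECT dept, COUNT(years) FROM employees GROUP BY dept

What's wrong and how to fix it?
Bug: COUNT(years) skips NULLs, so groups with missing years are undercounted

Fix: Use COUNT(*) to count all rows regardless of NULL

Corrected query:
SELECT dept, COUNT(*) FROM employees GROUP BY dept

Result:
dept        | COUNT(*)
------------+---------
Engineering | 2       
Finance     | 1       
Marketing   | 2       
Sales       | 1       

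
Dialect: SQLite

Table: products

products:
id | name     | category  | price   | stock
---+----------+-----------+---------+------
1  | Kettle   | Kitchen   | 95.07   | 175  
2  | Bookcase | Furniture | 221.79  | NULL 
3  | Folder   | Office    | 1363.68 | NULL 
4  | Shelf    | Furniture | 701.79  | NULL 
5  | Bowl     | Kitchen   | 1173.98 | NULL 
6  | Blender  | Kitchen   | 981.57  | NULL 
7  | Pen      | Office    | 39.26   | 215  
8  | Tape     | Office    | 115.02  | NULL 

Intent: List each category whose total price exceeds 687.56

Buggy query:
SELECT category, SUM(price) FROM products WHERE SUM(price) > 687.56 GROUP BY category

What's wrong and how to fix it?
Bug: SUM(price) is an aggregate, but WHERE filters rows before aggregation

Fix: Move the aggregate condition to a HAVING clause

Corrected query:
SELECT category, SUM(price) FROM products GROUP BY category HAVING SUM(price) > 687.56

Result:
category  | SUM(price)
----------+-----------
Furniture | 923.58    
Kitchen   | 2250.62   
Office    | 1517.96   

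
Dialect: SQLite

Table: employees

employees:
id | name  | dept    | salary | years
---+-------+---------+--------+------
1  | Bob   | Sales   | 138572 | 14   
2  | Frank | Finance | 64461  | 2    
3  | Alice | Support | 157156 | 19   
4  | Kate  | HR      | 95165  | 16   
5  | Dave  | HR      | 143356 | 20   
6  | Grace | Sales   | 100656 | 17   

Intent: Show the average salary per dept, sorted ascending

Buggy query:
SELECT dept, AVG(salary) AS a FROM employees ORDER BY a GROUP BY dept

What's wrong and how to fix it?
Bug: GROUP BY must precede ORDER BY

Fix: Move ORDER BY to the end, after GROUP BY

Corrected query:
SELECT dept, AVG(salary) AS a FROM employees GROUP BY dept ORDER BY a

Result:
dept    | a       
--------+---------
Finance | 64461   
HR      | 119260.5
Sales   | 119614  
Support | 157156  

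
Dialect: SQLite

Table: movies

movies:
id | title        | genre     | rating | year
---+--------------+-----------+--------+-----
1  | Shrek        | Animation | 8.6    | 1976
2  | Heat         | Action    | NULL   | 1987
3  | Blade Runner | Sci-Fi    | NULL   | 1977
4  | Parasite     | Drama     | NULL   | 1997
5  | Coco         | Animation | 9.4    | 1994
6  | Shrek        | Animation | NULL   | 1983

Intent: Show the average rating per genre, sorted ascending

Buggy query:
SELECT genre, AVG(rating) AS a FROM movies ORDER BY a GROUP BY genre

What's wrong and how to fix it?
Bug: GROUP BY must precede ORDER BY

Fix: Reorder: SELECT … FROM … GROUP BY … ORDER BY …

Corrected query:
SELECT genre, AVG(rating) AS a FROM movies GROUP BY genre ORDER BY a

Result:
genre     | a   
----------+-----
Action    | NULL
Drama     | NULL
Sci-Fi    | NULL
Animation | 9   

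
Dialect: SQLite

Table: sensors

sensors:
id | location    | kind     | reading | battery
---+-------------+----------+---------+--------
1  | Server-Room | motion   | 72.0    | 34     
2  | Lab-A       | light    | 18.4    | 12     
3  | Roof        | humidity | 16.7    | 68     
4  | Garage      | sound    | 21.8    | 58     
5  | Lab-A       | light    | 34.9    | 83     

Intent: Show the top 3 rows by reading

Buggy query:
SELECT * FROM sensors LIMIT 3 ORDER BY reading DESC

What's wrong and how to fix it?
Bug: ORDER BY cannot follow LIMIT; LIMIT is the final clause

Fix: Swap the clauses: ORDER BY first, then LIMIT

Corrected query:
SELECT * FROM sensors ORDER BY reading DESC LIMIT 3

Result:
id | location    | kind   | reading | battery
---+-------------+--------+---------+--------
1  | Server-Room | motion | 72      | 34     
5  | Lab-A       | light  | 34.9    | 83     
4  | Garage      | sound  | 21.8    | 58     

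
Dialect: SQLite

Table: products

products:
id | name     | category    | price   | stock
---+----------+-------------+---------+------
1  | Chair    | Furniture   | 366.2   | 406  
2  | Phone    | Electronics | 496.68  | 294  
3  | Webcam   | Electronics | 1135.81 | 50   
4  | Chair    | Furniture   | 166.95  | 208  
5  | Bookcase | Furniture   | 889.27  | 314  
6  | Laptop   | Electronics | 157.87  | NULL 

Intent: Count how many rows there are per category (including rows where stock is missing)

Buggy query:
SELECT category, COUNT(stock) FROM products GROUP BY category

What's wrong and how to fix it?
Bug: COUNT(stock) skips NULLs, so groups with missing stock are undercounted

Fix: Use COUNT(*) to count all rows regardless of NULL

Corrected query:
SELECT category, COUNT(*) FROM products GROUP BY category

Result:
category    | COUNT(*)
------------+---------
Electronics | 3       
Furniture   | 3       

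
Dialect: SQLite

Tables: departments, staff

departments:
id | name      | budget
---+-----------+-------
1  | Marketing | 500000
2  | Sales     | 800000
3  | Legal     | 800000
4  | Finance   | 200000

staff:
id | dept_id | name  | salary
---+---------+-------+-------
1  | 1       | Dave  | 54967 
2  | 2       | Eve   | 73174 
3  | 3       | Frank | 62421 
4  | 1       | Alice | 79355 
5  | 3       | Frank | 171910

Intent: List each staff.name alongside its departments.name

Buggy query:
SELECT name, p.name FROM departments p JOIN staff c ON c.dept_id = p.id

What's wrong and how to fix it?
Bug: 'name' exists in both joined tables, so the database can't tell which one is meant

Fix: Qualify the column with its table alias (c.name)

Corrected query:
SELECT c.name, p.name FROM departments p JOIN staff c ON c.dept_id = p.id

Result:
name  | name     
------+----------
Dave  | Marketing
Eve   | Sales    
Frank | Legal    
Alice | Marketing
Frank | Legal    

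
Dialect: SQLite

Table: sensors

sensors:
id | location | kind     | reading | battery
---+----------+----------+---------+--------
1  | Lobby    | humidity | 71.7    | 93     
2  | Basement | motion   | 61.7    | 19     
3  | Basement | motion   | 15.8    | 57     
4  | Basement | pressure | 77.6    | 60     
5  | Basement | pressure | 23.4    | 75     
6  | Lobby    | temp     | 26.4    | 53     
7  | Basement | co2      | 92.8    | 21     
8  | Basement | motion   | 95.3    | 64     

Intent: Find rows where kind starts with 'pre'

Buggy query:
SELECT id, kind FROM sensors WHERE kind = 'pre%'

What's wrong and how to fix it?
Bug: Wildcards only work with LIKE; '=' treats '%' as a literal character

Fix: Use LIKE for wildcard pattern matching

Corrected query:
SELECT id, kind FROM sensors WHERE kind LIKE 'pre%'

Result:
id | kind    
---+---------
4  | pressure
5  | pressure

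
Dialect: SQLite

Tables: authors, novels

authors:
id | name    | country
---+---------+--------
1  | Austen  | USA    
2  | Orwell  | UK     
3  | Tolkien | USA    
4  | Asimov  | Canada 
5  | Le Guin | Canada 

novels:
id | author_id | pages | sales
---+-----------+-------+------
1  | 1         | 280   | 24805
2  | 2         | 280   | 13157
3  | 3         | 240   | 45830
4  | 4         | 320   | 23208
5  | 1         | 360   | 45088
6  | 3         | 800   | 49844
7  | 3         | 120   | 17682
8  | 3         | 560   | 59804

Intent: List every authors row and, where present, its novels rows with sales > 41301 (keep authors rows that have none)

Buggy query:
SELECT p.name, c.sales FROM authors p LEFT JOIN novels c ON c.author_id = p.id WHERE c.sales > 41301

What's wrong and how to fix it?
Bug: Filtering c.sales in WHERE discards the NULL rows produced by LEFT JOIN, turning it into an inner join

Fix: Put 'c.sales > 41301' in the JOIN's ON clause instead of WHERE

Corrected query:
SELECT p.name, c.sales FROM authors p LEFT JOIN novels c ON c.author_id = p.id AND c.sales > 41301

Result:
name    | sales
--------+------
Austen  | 45088
Orwell  | NULL 
Tolkien | 45830
Tolkien | 49844
Tolkien | 59804
Asimov  | NULL 
Le Guin | NULL 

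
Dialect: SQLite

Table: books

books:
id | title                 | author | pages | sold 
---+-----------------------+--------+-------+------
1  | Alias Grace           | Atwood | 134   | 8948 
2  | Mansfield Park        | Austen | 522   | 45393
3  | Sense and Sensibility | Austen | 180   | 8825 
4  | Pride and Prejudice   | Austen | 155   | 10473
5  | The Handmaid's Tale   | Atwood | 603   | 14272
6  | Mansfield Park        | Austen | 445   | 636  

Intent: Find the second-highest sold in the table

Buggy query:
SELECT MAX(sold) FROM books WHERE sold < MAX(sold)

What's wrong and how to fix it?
Bug: The inner MAX is an aggregate inside WHERE, which is not allowed

Fix: Compute the overall MAX in a subquery, then take MAX of rows below it

Corrected query:
SELECT MAX(sold) FROM books WHERE sold < (SELECT MAX(sold) FROM books)

Result:
MAX(sold)
---------
14272    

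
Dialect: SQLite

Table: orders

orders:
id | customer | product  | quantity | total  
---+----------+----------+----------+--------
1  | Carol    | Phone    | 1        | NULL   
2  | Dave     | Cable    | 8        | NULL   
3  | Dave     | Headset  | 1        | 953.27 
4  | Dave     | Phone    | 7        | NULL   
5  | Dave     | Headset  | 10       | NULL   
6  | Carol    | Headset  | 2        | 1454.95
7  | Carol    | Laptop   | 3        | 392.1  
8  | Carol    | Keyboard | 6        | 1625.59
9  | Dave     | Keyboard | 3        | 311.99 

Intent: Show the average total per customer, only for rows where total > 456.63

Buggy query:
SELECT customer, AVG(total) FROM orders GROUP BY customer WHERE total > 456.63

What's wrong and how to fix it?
Bug: Row-level WHERE must come before GROUP BY in the clause order

Fix: Place WHERE between FROM and GROUP BY

Corrected query:
SELECT customer, AVG(total) FROM orders WHERE total > 456.63 GROUP BY customer

Result:
customer | AVG(total)
---------+-----------
Carol    | 1540.27   
Dave     | 953.27    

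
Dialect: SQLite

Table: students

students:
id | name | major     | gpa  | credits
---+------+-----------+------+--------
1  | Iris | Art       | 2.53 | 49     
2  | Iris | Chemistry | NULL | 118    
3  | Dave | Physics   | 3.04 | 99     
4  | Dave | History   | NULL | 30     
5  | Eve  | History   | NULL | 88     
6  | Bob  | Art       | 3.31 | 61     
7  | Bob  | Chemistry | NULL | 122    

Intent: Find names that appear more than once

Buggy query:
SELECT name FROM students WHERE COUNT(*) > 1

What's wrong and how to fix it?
Bug: COUNT(*) is an aggregate and cannot be used in WHERE

Fix: Group first, then use HAVING for the count condition

Corrected query:
SELECT name FROM students GROUP BY name HAVING COUNT(*) > 1

Result:
name
----
Bob 
Dave
Iris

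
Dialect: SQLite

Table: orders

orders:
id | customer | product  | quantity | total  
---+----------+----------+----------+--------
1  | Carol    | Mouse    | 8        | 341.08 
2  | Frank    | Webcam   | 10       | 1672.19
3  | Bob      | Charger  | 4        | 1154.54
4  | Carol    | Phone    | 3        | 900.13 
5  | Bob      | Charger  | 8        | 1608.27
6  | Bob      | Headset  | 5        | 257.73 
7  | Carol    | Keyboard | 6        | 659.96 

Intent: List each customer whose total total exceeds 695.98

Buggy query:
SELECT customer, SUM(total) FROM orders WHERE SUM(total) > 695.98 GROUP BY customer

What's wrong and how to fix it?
Bug: WHERE runs before GROUP BY, so aggregates aren't available there

Fix: Move the aggregate condition to a HAVING clause

Corrected query:
SELECT customer, SUM(total) FROM orders GROUP BY customer HAVING SUM(total) > 695.98

Result:
customer | SUM(total)
---------+-----------
Bob      | 3020.54   
Carol    | 1901.17   
Frank    | 1672.19   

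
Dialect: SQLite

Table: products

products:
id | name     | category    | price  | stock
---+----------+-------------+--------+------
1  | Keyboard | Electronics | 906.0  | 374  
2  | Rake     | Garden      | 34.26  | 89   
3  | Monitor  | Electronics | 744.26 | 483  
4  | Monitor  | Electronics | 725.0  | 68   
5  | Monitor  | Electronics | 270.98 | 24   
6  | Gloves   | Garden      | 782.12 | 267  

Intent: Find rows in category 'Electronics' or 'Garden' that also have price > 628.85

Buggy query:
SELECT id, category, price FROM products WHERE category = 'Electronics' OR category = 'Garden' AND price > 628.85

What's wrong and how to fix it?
Bug: Without parentheses, AND is evaluated before OR, so the price filter only applies to the 'Garden' branch

Fix: Group the OR with parentheses (or use IN), then AND the threshold

Corrected query:
SELECT id, category, price FROM products WHERE (category = 'Electronics' OR category = 'Garden') AND price > 628.85

Result:
id | category    | price 
---+-------------+-------
1  | Electronics | 906   
3  | Electronics | 744.26
4  | Electronics | 725   
6  | Garden      | 782.12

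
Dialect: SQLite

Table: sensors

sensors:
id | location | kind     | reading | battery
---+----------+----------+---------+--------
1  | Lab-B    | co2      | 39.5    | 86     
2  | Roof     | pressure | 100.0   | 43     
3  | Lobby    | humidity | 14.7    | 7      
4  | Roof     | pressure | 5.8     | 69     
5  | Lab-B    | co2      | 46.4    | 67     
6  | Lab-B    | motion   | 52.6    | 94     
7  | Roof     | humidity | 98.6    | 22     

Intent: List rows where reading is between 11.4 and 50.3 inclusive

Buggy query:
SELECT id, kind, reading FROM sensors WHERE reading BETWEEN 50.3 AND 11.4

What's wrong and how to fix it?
Bug: BETWEEN expects the lower bound first; with 50.3 AND 11.4 the range is empty

Fix: Swap the bounds so the smaller value comes first

Corrected query:
SELECT id, kind, reading FROM sensors WHERE reading BETWEEN 11.4 AND 50.3

Result:
id | kind     | reading
---+----------+--------
1  | co2      | 39.5   
3  | humidity | 14.7   
5  | co2      | 46.4   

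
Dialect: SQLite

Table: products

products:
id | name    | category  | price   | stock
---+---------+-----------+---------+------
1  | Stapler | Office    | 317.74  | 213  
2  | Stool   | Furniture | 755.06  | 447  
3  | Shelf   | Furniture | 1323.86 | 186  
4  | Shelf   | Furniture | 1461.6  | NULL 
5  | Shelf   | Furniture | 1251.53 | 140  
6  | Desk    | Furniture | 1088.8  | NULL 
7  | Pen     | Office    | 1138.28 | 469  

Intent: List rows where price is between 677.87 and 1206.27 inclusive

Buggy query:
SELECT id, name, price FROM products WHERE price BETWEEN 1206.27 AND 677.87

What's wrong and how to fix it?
Bug: The bounds are reversed; BETWEEN a AND b requires a <= b to match anything

Fix: Swap the bounds so the smaller value comes first

Corrected query:
SELECT id, name, price FROM products WHERE price BETWEEN 677.87 AND 1206.27

Result:
id | name  | price  
---+-------+--------
2  | Stool | 755.06 
6  | Desk  | 1088.8 
7  | Pen   | 1138.28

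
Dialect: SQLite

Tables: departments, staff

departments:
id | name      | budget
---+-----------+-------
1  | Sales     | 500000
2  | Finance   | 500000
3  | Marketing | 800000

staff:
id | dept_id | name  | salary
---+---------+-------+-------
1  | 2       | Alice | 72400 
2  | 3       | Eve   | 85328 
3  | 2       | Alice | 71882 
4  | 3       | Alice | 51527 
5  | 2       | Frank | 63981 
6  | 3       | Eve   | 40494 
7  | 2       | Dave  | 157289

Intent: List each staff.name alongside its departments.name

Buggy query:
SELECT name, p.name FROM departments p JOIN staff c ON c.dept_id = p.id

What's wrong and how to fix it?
Bug: 'name' exists in both joined tables, so the database can't tell which one is meant

Fix: Prefix ambiguous columns with the table alias

Corrected query:
SELECT c.name, p.name FROM departments p JOIN staff c ON c.dept_id = p.id

Result:
name  | name     
------+----------
Alice | Finance  
Eve   | Marketing
Alice | Finance  
Alice | Marketing
Frank | Finance  
Eve   | Marketing
Dave  | Finance  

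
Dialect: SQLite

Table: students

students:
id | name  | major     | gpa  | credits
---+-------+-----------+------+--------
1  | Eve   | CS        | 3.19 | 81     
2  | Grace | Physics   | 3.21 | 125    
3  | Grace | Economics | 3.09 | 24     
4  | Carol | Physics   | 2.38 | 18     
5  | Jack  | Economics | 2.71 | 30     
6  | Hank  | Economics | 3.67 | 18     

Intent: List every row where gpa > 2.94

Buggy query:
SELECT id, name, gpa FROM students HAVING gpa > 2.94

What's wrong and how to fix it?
Bug: This is a non-aggregate query (no GROUP BY, no aggregates), so in SQLite the HAVING clause is invalid here; a row-level condition belongs in WHERE

Fix: Use WHERE for row-level filtering

Corrected query:
SELECT id, name, gpa FROM students WHERE gpa > 2.94

Result:
id | name  | gpa 
---+-------+-----
1  | Eve   | 3.19
2  | Grace | 3.21
3  | Grace | 3.09
6  | Hank  | 3.67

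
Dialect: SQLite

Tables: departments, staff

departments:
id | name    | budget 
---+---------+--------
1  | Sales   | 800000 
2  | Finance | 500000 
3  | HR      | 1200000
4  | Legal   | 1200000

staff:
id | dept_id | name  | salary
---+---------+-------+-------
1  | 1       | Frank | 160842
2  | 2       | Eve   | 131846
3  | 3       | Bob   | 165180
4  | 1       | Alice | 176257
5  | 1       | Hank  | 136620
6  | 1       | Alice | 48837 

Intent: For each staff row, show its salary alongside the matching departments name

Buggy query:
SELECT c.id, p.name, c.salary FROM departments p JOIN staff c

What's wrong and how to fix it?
Bug: JOIN with no ON clause produces a cartesian product; every staff row pairs with every departments row

Fix: Specify the join condition linking the foreign key to the parent id

Corrected query:
SELECT c.id, p.name, c.salary FROM departments p JOIN staff c ON c.dept_id = p.id

Result:
id | name    | salary
---+---------+-------
1  | Sales   | 160842
2  | Finance | 131846
3  | HR      | 165180
4  | Sales   | 176257
5  | Sales   | 136620
6  | Sales   | 48837 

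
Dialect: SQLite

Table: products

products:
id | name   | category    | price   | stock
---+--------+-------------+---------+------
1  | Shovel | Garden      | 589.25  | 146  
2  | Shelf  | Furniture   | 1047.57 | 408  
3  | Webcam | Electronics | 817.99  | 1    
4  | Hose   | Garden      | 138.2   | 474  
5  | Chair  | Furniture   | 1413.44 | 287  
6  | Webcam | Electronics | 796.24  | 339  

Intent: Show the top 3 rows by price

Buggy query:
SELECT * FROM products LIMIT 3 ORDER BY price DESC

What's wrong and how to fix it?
Bug: LIMIT must come after ORDER BY

Fix: Swap the clauses: ORDER BY first, then LIMIT

Corrected query:
SELECT * FROM products ORDER BY price DESC LIMIT 3

Result:
id | name   | category    | price   | stock
---+--------+-------------+---------+------
5  | Chair  | Furniture   | 1413.44 | 287  
2  | Shelf  | Furniture   | 1047.57 | 408  
3  | Webcam | Electronics | 817.99  | 1    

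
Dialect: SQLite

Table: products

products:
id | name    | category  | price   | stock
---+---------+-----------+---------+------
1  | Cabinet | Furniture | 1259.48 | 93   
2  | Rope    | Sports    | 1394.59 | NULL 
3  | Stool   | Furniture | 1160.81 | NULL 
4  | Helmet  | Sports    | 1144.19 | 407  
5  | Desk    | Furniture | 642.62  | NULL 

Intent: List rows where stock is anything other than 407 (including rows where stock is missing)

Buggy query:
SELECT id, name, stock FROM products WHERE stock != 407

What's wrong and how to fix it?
Bug: Inequality against NULL is unknown, not true; rows with NULL are dropped

Fix: Handle NULL separately with IS NULL alongside the inequality

Corrected query:
SELECT id, name, stock FROM products WHERE stock != 407 OR stock IS NULL

Result:
id | name    | stock
---+---------+------
1  | Cabinet | 93   
2  | Rope    | NULL 
3  | Stool   | NULL 
5  | Desk    | NULL 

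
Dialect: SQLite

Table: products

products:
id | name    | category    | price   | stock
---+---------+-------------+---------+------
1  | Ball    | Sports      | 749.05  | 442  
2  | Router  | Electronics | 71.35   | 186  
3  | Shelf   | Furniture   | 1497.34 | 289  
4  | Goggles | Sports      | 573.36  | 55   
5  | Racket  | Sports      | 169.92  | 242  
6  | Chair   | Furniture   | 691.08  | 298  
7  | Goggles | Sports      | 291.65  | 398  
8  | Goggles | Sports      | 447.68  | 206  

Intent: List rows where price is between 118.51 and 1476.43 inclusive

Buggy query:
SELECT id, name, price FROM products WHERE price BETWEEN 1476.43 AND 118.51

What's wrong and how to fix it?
Bug: The bounds are reversed; BETWEEN a AND b requires a <= b to match anything

Fix: Swap the bounds so the smaller value comes first

Corrected query:
SELECT id, name, price FROM products WHERE price BETWEEN 118.51 AND 1476.43

Result:
id | name    | price 
---+---------+-------
1  | Ball    | 749.05
4  | Goggles | 573.36
5  | Racket  | 169.92
6  | Chair   | 691.08
7  | Goggles | 291.65
8  | Goggles | 447.68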